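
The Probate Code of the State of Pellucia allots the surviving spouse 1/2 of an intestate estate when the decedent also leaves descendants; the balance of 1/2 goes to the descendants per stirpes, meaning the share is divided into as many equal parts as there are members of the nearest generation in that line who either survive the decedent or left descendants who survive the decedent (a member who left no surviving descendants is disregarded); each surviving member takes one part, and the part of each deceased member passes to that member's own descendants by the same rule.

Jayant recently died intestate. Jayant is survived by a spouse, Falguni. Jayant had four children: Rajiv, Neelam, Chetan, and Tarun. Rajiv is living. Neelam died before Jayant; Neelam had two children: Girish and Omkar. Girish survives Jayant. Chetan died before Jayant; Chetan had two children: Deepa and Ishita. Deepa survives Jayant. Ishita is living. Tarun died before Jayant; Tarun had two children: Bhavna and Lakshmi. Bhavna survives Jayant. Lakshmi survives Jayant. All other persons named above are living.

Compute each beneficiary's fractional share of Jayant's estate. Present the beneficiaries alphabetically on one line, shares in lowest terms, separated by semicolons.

Bhavna 1/16; Deepa 1/16; Falguni 1/2; Girish 1/16; Ishita 1/16; Lakshmi 1/16; Omkar 1/16; Rajiv 1/8

Falguni, as surviving spouse, takes 1/2.
The remaining 1/2 passes to Jayant's descendants per stirpes.
The 1/2 is divided into 4 equal shares of 1/8 among Rajiv, Neelam, Chetan, Tarun.
Rajiv is living and takes 1/8.
Neelam predeceased; the 1/8 allotted to Neelam's branch passes to Neelam's issue by representation.
The 1/8 is divided into 2 equal shares of 1/16 among Girish, Omkar.
Girish is living and takes 1/16.
Omkar is living and takes 1/16.
Chetan predeceased; the 1/8 allotted to Chetan's branch passes to Chetan's issue by representation.
The 1/8 is divided into 2 equal shares of 1/16 among Deepa, Ishita.
Deepa is living and takes 1/16.
Ishita is living and takes 1/16.
Tarun predeceased; the 1/8 allotted to Tarun's branch passes to Tarun's issue by representation.
The 1/8 is divided into 2 equal shares of 1/16 among Bhavna, Lakshmi.
Bhavna is living and takes 1/16.
Lakshmi is living and takes 1/16.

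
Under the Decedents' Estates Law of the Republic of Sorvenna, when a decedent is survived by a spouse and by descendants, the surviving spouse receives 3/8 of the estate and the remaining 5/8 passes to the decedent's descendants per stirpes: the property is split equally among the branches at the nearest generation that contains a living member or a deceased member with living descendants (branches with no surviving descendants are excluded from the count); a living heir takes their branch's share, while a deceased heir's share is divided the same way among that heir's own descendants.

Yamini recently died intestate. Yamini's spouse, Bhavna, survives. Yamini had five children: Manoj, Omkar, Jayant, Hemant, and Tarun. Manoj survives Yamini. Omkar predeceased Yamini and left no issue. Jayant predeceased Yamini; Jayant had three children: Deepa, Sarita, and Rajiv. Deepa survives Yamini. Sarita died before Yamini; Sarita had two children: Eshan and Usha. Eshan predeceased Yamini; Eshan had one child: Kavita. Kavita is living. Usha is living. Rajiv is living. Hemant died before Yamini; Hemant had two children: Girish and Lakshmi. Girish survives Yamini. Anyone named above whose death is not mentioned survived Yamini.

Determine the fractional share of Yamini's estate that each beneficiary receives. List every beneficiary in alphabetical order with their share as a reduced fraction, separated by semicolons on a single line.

Bhavna, as surviving spouse, takes 3/8.
The remaining 5/8 passes to Yamini's descendants per stirpes.
Omkar left no surviving issue, so that branch lapses and is disregarded.
The 5/8 is divided into 4 equal shares of 5/32 among Manoj, Jayant, Hemant, Tarun.
Manoj is living and takes 5/32.
Jayant predeceased; the 5/32 allotted to Jayant's branch passes to Jayant's issue by representation.
The 5/32 is divided into 3 equal shares of 5/96 among Deepa, Sarita, Rajiv.
Deepa is living and takes 5/96.
Sarita predeceased; the 5/96 allotted to Sarita's branch passes to Sarita's issue by representation.
The 5/96 is divided into 2 equal shares of 5/192 among Eshan, Usha.
Eshan predeceased; the 5/192 allotted to Eshan's branch passes to Eshan's issue by representation.
Kavita is the sole taker at this level and receives the full 5/192.
Usha is living and takes 5/192.
Rajiv is living and takes 5/96.
Hemant predeceased; the 5/32 allotted to Hemant's branch passes to Hemant's issue by representation.
The 5/32 is divided into 2 equal shares of 5/64 among Girish, Lakshmi.
Girish is living and takes 5/64.
Lakshmi is living and takes 5/64.
Tarun is living and takes 5/32.

Bhavna 3/8; Deepa 5/96; Girish 5/64; Kavita 5/192; Lakshmi 5/64; Manoj 5/32; Rajiv 5/96; Tarun 5/32; Usha 5/192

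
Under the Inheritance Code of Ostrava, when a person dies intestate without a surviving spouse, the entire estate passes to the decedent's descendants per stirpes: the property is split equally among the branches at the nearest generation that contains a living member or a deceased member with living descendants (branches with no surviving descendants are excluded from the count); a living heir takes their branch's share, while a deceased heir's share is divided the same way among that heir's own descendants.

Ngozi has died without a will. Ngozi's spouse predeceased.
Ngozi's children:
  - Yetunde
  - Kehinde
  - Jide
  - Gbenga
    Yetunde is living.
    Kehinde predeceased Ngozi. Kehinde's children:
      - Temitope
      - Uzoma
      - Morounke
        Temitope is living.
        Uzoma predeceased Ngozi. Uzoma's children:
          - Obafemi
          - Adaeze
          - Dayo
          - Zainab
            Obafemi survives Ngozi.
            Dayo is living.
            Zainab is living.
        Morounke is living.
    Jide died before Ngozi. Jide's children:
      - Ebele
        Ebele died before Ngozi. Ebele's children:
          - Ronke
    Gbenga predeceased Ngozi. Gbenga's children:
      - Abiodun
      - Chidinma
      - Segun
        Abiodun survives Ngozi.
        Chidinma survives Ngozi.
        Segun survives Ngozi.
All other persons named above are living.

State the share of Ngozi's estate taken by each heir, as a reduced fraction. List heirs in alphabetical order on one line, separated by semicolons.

Abiodun 1/12; Adaeze 1/48; Chidinma 1/12; Dayo 1/48; Morounke 1/12; Obafemi 1/48; Ronke 1/4; Segun 1/12; Temitope 1/12; Yetunde 1/4; Zainab 1/48

There is no surviving spouse, so the entire estate passes to Ngozi's descendants per stirpes.
The estate is divided into 4 equal shares of 1/4 among Yetunde, Kehinde, Jide, Gbenga.
Yetunde is living and takes 1/4.
Kehinde predeceased; the 1/4 allotted to Kehinde's branch passes to Kehinde's issue by representation.
The 1/4 is divided into 3 equal shares of 1/12 among Temitope, Uzoma, Morounke.
Temitope is living and takes 1/12.
Uzoma predeceased; the 1/12 allotted to Uzoma's branch passes to Uzoma's issue by representation.
The 1/12 is divided into 4 equal shares of 1/48 among Obafemi, Adaeze, Dayo, Zainab.
Obafemi is living and takes 1/48.
Adaeze is living and takes 1/48.
Dayo is living and takes 1/48.
Zainab is living and takes 1/48.
Morounke is living and takes 1/12.
Jide predeceased; the 1/4 allotted to Jide's branch passes to Jide's issue by representation.
Ebele's line is the sole branch at this level, so the full 1/4 passes to Ebele's issue by representation.
Ronke is the sole taker at this level and receives the full 1/4.
Gbenga predeceased; the 1/4 allotted to Gbenga's branch passes to Gbenga's issue by representation.
The 1/4 is divided into 3 equal shares of 1/12 among Abiodun, Chidinma, Segun.
Abiodun is living and takes 1/12.
Chidinma is living and takes 1/12.
Segun is living and takes 1/12.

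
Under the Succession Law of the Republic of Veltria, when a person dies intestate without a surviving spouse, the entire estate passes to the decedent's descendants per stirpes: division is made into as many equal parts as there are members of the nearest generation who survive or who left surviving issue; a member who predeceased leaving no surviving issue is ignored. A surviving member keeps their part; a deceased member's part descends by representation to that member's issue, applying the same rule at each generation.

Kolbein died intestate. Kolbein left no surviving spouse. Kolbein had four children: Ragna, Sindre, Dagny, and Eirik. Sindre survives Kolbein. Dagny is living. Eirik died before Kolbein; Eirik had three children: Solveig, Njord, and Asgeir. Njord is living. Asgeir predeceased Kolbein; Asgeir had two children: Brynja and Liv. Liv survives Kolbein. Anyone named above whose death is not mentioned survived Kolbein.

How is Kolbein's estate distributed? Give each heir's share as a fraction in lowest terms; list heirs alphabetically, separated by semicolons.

There is no surviving spouse, so the entire estate passes to Kolbein's descendants per stirpes.
The estate is divided into 4 equal shares of 1/4 among Ragna, Sindre, Dagny, Eirik.
Ragna is living and takes 1/4.
Sindre is living and takes 1/4.
Dagny is living and takes 1/4.
Eirik predeceased; the 1/4 allotted to Eirik's branch passes to Eirik's issue by representation.
The 1/4 is divided into 3 equal shares of 1/12 among Solveig, Njord, Asgeir.
Solveig is living and takes 1/12.
Njord is living and takes 1/12.
Asgeir predeceased; the 1/12 allotted to Asgeir's branch passes to Asgeir's issue by representation.
The 1/12 is divided into 2 equal shares of 1/24 among Brynja, Liv.
Brynja is living and takes 1/24.
Liv is living and takes 1/24.

Brynja 1/24; Dagny 1/4; Liv 1/24; Njord 1/12; Ragna 1/4; Sindre 1/4; Solveig 1/12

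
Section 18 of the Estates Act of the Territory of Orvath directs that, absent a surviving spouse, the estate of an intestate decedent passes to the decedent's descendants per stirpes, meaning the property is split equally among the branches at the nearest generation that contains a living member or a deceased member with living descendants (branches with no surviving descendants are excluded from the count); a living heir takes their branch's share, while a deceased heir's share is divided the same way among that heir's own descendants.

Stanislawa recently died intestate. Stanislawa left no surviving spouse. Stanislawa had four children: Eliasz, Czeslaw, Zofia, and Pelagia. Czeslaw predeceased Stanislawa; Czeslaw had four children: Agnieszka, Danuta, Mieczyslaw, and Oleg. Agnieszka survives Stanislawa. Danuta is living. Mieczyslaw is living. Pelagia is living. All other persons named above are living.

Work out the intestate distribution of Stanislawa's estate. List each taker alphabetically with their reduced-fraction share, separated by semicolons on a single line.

There is no surviving spouse, so the entire estate passes to Stanislawa's descendants per stirpes.
The estate is divided into 4 equal shares of 1/4 among Eliasz, Czeslaw, Zofia, Pelagia.
Eliasz is living and takes 1/4.
Czeslaw predeceased; the 1/4 allotted to Czeslaw's branch passes to Czeslaw's issue by representation.
The 1/4 is divided into 4 equal shares of 1/16 among Agnieszka, Danuta, Mieczyslaw, Oleg.
Agnieszka is living and takes 1/16.
Danuta is living and takes 1/16.
Mieczyslaw is living and takes 1/16.
Oleg is living and takes 1/16.
Zofia is living and takes 1/4.
Pelagia is living and takes 1/4.

Agnieszka 1/16; Danuta 1/16; Eliasz 1/4; Mieczyslaw 1/16; Oleg 1/16; Pelagia 1/4; Zofia 1/4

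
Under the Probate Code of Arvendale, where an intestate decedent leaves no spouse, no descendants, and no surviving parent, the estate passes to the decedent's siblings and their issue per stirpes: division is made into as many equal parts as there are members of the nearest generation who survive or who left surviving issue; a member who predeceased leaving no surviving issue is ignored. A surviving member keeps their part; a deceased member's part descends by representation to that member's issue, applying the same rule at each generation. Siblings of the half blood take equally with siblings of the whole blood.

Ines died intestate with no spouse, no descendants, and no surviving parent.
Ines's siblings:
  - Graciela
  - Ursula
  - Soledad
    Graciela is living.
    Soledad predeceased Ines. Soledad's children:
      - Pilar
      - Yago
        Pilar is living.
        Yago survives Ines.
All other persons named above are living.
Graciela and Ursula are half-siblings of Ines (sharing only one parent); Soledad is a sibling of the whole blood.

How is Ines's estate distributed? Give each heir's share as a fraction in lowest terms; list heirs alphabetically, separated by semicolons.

No spouse, descendants, or parent survives, so the estate passes to Ines's siblings per stirpes.
Half-blood and whole-blood siblings take equally under the stated rule.
The estate is divided into 3 equal shares of 1/3 among Graciela, Ursula, Soledad.
Graciela is living and takes 1/3.
Ursula is living and takes 1/3.
Soledad predeceased; the 1/3 allotted to Soledad's branch passes to Soledad's issue by representation.
The 1/3 is divided into 2 equal shares of 1/6 among Pilar, Yago.
Pilar is living and takes 1/6.
Yago is living and takes 1/6.

Graciela 1/3; Pilar 1/6; Ursula 1/3; Yago 1/6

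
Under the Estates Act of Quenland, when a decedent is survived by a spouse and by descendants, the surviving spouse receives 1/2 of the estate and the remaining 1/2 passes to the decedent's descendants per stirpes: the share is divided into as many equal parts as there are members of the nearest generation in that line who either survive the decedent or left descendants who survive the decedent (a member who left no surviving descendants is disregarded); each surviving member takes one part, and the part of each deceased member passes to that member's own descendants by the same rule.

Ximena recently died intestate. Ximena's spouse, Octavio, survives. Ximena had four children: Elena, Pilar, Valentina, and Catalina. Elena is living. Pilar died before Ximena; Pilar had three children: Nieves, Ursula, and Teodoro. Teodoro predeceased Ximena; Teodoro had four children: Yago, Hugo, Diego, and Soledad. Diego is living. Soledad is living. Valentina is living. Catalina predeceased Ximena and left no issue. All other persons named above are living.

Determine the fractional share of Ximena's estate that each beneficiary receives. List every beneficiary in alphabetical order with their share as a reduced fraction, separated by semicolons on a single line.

Diego 1/72; Elena 1/6; Hugo 1/72; Nieves 1/18; Octavio 1/2; Soledad 1/72; Ursula 1/18; Valentina 1/6; Yago 1/72

Octavio, as surviving spouse, takes 1/2.
The remaining 1/2 passes to Ximena's descendants per stirpes.
Catalina left no surviving issue, so that branch lapses and is disregarded.
The 1/2 is divided into 3 equal shares of 1/6 among Elena, Pilar, Valentina.
Elena is living and takes 1/6.
Pilar predeceased; the 1/6 allotted to Pilar's branch passes to Pilar's issue by representation.
The 1/6 is divided into 3 equal shares of 1/18 among Nieves, Ursula, Teodoro.
Nieves is living and takes 1/18.
Ursula is living and takes 1/18.
Teodoro predeceased; the 1/18 allotted to Teodoro's branch passes to Teodoro's issue by representation.
The 1/18 is divided into 4 equal shares of 1/72 among Yago, Hugo, Diego, Soledad.
Yago is living and takes 1/72.
Hugo is living and takes 1/72.
Diego is living and takes 1/72.
Soledad is living and takes 1/72.
Valentina is living and takes 1/6.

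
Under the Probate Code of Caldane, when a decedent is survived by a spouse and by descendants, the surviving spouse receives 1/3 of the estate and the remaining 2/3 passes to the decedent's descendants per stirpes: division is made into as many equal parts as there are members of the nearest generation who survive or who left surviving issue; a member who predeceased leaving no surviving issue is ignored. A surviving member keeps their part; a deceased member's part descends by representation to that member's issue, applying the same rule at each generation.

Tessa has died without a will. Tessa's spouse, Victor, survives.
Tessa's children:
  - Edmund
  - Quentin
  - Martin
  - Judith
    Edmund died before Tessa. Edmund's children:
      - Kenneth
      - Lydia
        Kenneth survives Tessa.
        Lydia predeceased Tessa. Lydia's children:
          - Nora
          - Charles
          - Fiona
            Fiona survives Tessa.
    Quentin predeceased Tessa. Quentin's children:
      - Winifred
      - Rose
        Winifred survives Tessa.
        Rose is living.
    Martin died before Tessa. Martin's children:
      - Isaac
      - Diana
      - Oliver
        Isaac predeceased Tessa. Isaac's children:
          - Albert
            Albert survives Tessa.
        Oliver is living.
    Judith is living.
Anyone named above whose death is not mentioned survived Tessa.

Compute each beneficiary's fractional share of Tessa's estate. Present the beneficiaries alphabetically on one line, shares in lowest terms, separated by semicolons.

Albert 1/18; Charles 1/36; Diana 1/18; Fiona 1/36; Judith 1/6; Kenneth 1/12; Nora 1/36; Oliver 1/18; Rose 1/12; Victor 1/3; Winifred 1/12

Victor, as surviving spouse, takes 1/3.
The remaining 2/3 passes to Tessa's descendants per stirpes.
The 2/3 is divided into 4 equal shares of 1/6 among Edmund, Quentin, Martin, Judith.
Edmund predeceased; the 1/6 allotted to Edmund's branch passes to Edmund's issue by representation.
The 1/6 is divided into 2 equal shares of 1/12 among Kenneth, Lydia.
Kenneth is living and takes 1/12.
Lydia predeceased; the 1/12 allotted to Lydia's branch passes to Lydia's issue by representation.
The 1/12 is divided into 3 equal shares of 1/36 among Nora, Charles, Fiona.
Nora is living and takes 1/36.
Charles is living and takes 1/36.
Fiona is living and takes 1/36.
Quentin predeceased; the 1/6 allotted to Quentin's branch passes to Quentin's issue by representation.
The 1/6 is divided into 2 equal shares of 1/12 among Winifred, Rose.
Winifred is living and takes 1/12.
Rose is living and takes 1/12.
Martin predeceased; the 1/6 allotted to Martin's branch passes to Martin's issue by representation.
The 1/6 is divided into 3 equal shares of 1/18 among Isaac, Diana, Oliver.
Isaac predeceased; the 1/18 allotted to Isaac's branch passes to Isaac's issue by representation.
Albert is the sole taker at this level and receives the full 1/18.
Diana is living and takes 1/18.
Oliver is living and takes 1/18.
Judith is living and takes 1/6.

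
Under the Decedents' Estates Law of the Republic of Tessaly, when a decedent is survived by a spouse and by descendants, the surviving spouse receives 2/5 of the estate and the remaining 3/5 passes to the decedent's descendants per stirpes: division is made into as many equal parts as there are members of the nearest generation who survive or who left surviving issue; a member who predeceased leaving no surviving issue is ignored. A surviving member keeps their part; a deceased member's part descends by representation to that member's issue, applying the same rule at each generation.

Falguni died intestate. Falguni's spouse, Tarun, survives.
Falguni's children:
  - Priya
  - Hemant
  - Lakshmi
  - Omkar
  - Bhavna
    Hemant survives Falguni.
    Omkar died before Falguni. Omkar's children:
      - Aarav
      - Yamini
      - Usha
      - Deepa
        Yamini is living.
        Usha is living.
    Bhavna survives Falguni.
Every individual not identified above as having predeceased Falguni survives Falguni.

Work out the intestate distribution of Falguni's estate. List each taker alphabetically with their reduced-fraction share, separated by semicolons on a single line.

Aarav 3/100; Bhavna 3/25; Deepa 3/100; Hemant 3/25; Lakshmi 3/25; Priya 3/25; Tarun 2/5; Usha 3/100; Yamini 3/100

Tarun, as surviving spouse, takes 2/5.
The remaining 3/5 passes to Falguni's descendants per stirpes.
The 3/5 is divided into 5 equal shares of 3/25 among Priya, Hemant, Lakshmi, Omkar, Bhavna.
Priya is living and takes 3/25.
Hemant is living and takes 3/25.
Lakshmi is living and takes 3/25.
Omkar predeceased; the 3/25 allotted to Omkar's branch passes to Omkar's issue by representation.
The 3/25 is divided into 4 equal shares of 3/100 among Aarav, Yamini, Usha, Deepa.
Aarav is living and takes 3/100.
Yamini is living and takes 3/100.
Usha is living and takes 3/100.
Deepa is living and takes 3/100.
Bhavna is living and takes 3/25.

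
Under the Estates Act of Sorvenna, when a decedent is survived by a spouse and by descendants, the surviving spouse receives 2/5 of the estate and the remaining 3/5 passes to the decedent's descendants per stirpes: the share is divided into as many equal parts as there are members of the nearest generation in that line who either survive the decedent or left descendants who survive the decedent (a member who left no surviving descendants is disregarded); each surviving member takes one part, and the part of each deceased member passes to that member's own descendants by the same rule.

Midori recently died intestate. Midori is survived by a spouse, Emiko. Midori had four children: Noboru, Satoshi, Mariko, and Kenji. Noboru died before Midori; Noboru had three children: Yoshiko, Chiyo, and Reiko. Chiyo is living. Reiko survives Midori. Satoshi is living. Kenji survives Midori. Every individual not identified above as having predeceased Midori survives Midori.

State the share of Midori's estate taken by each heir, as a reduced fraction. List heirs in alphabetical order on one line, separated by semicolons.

Chiyo 1/20; Emiko 2/5; Kenji 3/20; Mariko 3/20; Reiko 1/20; Satoshi 3/20; Yoshiko 1/20

Emiko, as surviving spouse, takes 2/5.
The remaining 3/5 passes to Midori's descendants per stirpes.
The 3/5 is divided into 4 equal shares of 3/20 among Noboru, Satoshi, Mariko, Kenji.
Noboru predeceased; the 3/20 allotted to Noboru's branch passes to Noboru's issue by representation.
The 3/20 is divided into 3 equal shares of 1/20 among Yoshiko, Chiyo, Reiko.
Yoshiko is living and takes 1/20.
Chiyo is living and takes 1/20.
Reiko is living and takes 1/20.
Satoshi is living and takes 3/20.
Mariko is living and takes 3/20.
Kenji is living and takes 3/20.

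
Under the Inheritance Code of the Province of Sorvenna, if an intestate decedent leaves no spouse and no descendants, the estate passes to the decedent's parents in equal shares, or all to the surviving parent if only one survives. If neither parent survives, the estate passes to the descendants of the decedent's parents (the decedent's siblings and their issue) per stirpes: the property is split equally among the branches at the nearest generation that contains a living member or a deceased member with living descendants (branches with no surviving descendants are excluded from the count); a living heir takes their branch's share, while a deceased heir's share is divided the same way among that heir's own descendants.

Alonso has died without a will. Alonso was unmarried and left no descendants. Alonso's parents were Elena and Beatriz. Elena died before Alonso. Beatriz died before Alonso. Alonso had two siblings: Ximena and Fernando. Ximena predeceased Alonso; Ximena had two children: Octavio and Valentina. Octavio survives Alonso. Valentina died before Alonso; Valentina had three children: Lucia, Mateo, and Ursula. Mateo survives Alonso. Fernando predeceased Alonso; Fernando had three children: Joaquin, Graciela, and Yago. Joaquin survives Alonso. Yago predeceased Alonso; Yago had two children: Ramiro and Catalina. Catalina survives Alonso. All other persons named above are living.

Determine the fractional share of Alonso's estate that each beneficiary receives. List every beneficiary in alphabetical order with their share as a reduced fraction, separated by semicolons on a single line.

Neither parent survives and there are no descendants, so the estate passes to Alonso's siblings and their issue per stirpes.
The estate is divided into 2 equal shares of 1/2 among Ximena, Fernando.
Ximena predeceased; the 1/2 allotted to Ximena's branch passes to Ximena's issue by representation.
The 1/2 is divided into 2 equal shares of 1/4 among Octavio, Valentina.
Octavio is living and takes 1/4.
Valentina predeceased; the 1/4 allotted to Valentina's branch passes to Valentina's issue by representation.
The 1/4 is divided into 3 equal shares of 1/12 among Lucia, Mateo, Ursula.
Lucia is living and takes 1/12.
Mateo is living and takes 1/12.
Ursula is living and takes 1/12.
Fernando predeceased; the 1/2 allotted to Fernando's branch passes to Fernando's issue by representation.
The 1/2 is divided into 3 equal shares of 1/6 among Joaquin, Graciela, Yago.
Joaquin is living and takes 1/6.
Graciela is living and takes 1/6.
Yago predeceased; the 1/6 allotted to Yago's branch passes to Yago's issue by representation.
The 1/6 is divided into 2 equal shares of 1/12 among Ramiro, Catalina.
Ramiro is living and takes 1/12.
Catalina is living and takes 1/12.

Catalina 1/12; Graciela 1/6; Joaquin 1/6; Lucia 1/12; Mateo 1/12; Octavio 1/4; Ramiro 1/12; Ursula 1/12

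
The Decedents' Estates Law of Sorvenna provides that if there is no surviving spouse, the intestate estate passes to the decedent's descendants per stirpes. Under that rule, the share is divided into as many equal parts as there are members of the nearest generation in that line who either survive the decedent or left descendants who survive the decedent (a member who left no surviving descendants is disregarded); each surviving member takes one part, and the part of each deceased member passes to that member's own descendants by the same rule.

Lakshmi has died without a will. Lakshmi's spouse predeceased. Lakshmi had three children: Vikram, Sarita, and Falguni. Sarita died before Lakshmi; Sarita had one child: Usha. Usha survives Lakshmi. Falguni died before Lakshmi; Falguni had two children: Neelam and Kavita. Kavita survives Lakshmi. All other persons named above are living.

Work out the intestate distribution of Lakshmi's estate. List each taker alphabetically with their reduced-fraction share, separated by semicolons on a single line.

Kavita 1/6; Neelam 1/6; Usha 1/3; Vikram 1/3

There is no surviving spouse, so the entire estate passes to Lakshmi's descendants per stirpes.
The estate is divided into 3 equal shares of 1/3 among Vikram, Sarita, Falguni.
Vikram is living and takes 1/3.
Sarita predeceased; the 1/3 allotted to Sarita's branch passes to Sarita's issue by representation.
Usha is the sole taker at this level and receives the full 1/3.
Falguni predeceased; the 1/3 allotted to Falguni's branch passes to Falguni's issue by representation.
The 1/3 is divided into 2 equal shares of 1/6 among Neelam, Kavita.
Neelam is living and takes 1/6.
Kavita is living and takes 1/6.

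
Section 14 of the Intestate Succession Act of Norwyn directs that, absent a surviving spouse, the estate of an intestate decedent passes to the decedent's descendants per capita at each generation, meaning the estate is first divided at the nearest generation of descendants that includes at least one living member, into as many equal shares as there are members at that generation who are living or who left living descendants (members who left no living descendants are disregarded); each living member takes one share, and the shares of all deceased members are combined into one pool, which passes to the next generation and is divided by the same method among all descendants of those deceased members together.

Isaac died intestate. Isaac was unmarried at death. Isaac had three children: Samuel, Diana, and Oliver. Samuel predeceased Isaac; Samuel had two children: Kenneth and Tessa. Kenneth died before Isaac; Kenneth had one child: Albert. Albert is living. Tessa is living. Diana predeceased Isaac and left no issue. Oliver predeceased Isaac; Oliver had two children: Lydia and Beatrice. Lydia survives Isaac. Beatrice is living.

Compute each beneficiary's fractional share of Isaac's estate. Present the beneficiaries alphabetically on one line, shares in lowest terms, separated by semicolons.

There is no surviving spouse, so the entire estate passes to Isaac's descendants per capita at each generation.
No one at generation 1 (Samuel, Oliver) is living; moving to the next generation.
At generation 2 (Kenneth, Tessa, Lydia, Beatrice) there are 4 shares of (1)/4 = 1/4 each.
Living: Tessa, Lydia, and Beatrice — each takes 1/4.
Deceased: Kenneth. That 1/4 share is carried to generation 3.
At generation 3 (Albert) there are 1 shares of (1/4)/1 = 1/4 each.
Living: Albert — each takes 1/4.

Albert 1/4; Beatrice 1/4; Lydia 1/4; Tessa 1/4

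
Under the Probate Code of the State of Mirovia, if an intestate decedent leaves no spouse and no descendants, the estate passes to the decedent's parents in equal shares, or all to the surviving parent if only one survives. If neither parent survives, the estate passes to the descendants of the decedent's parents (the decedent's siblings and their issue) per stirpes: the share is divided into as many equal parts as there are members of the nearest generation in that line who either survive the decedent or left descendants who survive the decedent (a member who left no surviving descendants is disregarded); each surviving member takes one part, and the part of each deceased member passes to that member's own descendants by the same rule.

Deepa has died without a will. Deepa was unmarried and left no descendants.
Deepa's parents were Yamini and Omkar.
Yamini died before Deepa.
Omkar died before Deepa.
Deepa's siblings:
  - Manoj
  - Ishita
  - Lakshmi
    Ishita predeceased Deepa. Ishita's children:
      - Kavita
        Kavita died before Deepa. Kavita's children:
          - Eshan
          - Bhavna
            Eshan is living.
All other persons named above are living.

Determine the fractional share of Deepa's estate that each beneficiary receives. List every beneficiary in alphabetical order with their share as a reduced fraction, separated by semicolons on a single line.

Neither parent survives and there are no descendants, so the estate passes to Deepa's siblings and their issue per stirpes.
The estate is divided into 3 equal shares of 1/3 among Manoj, Ishita, Lakshmi.
Manoj is living and takes 1/3.
Ishita predeceased; the 1/3 allotted to Ishita's branch passes to Ishita's issue by representation.
Kavita's line is the sole branch at this level, so the full 1/3 passes to Kavita's issue by representation.
The 1/3 is divided into 2 equal shares of 1/6 among Eshan, Bhavna.
Eshan is living and takes 1/6.
Bhavna is living and takes 1/6.
Lakshmi is living and takes 1/3.

Bhavna 1/6; Eshan 1/6; Lakshmi 1/3; Manoj 1/3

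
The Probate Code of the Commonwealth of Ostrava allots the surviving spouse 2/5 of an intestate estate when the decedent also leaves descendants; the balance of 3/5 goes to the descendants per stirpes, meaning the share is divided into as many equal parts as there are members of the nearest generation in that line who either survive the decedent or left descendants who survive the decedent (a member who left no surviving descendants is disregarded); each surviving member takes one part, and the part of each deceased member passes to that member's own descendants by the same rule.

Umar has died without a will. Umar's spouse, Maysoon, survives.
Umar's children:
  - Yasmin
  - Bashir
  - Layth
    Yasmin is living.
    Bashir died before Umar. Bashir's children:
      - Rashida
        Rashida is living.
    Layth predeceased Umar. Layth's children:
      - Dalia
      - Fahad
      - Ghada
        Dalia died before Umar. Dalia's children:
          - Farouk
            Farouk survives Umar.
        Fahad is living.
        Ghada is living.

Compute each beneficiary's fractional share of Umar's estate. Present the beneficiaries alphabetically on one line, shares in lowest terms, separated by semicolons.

Fahad 1/15; Farouk 1/15; Ghada 1/15; Maysoon 2/5; Rashida 1/5; Yasmin 1/5

Maysoon, as surviving spouse, takes 2/5.
The remaining 3/5 passes to Umar's descendants per stirpes.
The 3/5 is divided into 3 equal shares of 1/5 among Yasmin, Bashir, Layth.
Yasmin is living and takes 1/5.
Bashir predeceased; the 1/5 allotted to Bashir's branch passes to Bashir's issue by representation.
Rashida is the sole taker at this level and receives the full 1/5.
Layth predeceased; the 1/5 allotted to Layth's branch passes to Layth's issue by representation.
The 1/5 is divided into 3 equal shares of 1/15 among Dalia, Fahad, Ghada.
Dalia predeceased; the 1/15 allotted to Dalia's branch passes to Dalia's issue by representation.
Farouk is the sole taker at this level and receives the full 1/15.
Fahad is living and takes 1/15.
Ghada is living and takes 1/15.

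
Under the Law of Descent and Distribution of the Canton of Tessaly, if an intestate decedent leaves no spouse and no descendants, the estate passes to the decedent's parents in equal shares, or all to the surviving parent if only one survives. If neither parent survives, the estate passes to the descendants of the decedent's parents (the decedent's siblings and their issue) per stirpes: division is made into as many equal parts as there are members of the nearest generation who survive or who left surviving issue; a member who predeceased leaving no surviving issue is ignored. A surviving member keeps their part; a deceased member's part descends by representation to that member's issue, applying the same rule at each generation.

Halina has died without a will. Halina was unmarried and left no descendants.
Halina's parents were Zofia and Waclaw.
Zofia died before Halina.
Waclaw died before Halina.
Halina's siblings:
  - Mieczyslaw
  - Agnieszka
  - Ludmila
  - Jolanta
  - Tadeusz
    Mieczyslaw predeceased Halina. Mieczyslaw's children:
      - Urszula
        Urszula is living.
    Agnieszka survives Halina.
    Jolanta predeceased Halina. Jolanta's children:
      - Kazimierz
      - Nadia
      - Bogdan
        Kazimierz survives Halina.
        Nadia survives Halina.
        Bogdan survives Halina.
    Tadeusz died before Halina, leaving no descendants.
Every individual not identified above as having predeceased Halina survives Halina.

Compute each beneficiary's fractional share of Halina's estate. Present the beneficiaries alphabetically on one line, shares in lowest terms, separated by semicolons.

Neither parent survives and there are no descendants, so the estate passes to Halina's siblings and their issue per stirpes.
Tadeusz left no surviving issue, so that branch lapses and is disregarded.
The estate is divided into 4 equal shares of 1/4 among Mieczyslaw, Agnieszka, Ludmila, Jolanta.
Mieczyslaw predeceased; the 1/4 allotted to Mieczyslaw's branch passes to Mieczyslaw's issue by representation.
Urszula is the sole taker at this level and receives the full 1/4.
Agnieszka is living and takes 1/4.
Ludmila is living and takes 1/4.
Jolanta predeceased; the 1/4 allotted to Jolanta's branch passes to Jolanta's issue by representation.
The 1/4 is divided into 3 equal shares of 1/12 among Kazimierz, Nadia, Bogdan.
Kazimierz is living and takes 1/12.
Nadia is living and takes 1/12.
Bogdan is living and takes 1/12.

Agnieszka 1/4; Bogdan 1/12; Kazimierz 1/12; Ludmila 1/4; Nadia 1/12; Urszula 1/4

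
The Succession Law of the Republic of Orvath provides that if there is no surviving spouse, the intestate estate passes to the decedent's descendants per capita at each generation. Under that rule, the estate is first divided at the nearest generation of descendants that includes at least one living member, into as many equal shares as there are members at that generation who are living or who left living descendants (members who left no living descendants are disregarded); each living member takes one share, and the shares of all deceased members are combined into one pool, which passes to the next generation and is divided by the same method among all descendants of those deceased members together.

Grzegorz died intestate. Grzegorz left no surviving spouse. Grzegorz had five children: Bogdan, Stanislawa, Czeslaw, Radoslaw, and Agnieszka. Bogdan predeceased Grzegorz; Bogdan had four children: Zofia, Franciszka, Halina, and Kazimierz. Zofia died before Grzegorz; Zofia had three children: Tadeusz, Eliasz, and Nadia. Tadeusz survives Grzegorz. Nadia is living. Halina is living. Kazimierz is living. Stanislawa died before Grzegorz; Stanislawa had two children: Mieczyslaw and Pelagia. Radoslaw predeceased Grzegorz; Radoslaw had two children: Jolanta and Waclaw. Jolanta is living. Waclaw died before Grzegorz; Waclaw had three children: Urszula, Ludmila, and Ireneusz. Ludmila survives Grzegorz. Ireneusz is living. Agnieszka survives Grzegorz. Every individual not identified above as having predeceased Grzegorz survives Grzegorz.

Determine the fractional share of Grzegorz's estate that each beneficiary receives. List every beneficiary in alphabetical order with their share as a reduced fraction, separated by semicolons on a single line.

There is no surviving spouse, so the entire estate passes to Grzegorz's descendants per capita at each generation.
At generation 1 (Bogdan, Stanislawa, Czeslaw, Radoslaw, Agnieszka) there are 5 shares of (1)/5 = 1/5 each.
Living: Czeslaw and Agnieszka — each takes 1/5.
Deceased: Bogdan, Stanislawa, and Radoslaw. Their combined 3/5 is pooled and carried to generation 2.
At generation 2 (Zofia, Franciszka, Halina, Kazimierz, Mieczyslaw, Pelagia, Jolanta, Waclaw) there are 8 shares of (3/5)/8 = 3/40 each.
Living: Franciszka, Halina, Kazimierz, Mieczyslaw, Pelagia, and Jolanta — each takes 3/40.
Deceased: Zofia and Waclaw. Their combined 3/20 is pooled and carried to generation 3.
At generation 3 (Tadeusz, Eliasz, Nadia, Urszula, Ludmila, Ireneusz) there are 6 shares of (3/20)/6 = 1/40 each.
Living: Tadeusz, Eliasz, Nadia, Urszula, Ludmila, and Ireneusz — each takes 1/40.

Agnieszka 1/5; Czeslaw 1/5; Eliasz 1/40; Franciszka 3/40; Halina 3/40; Ireneusz 1/40; Jolanta 3/40; Kazimierz 3/40; Ludmila 1/40; Mieczyslaw 3/40; Nadia 1/40; Pelagia 3/40; Tadeusz 1/40; Urszula 1/40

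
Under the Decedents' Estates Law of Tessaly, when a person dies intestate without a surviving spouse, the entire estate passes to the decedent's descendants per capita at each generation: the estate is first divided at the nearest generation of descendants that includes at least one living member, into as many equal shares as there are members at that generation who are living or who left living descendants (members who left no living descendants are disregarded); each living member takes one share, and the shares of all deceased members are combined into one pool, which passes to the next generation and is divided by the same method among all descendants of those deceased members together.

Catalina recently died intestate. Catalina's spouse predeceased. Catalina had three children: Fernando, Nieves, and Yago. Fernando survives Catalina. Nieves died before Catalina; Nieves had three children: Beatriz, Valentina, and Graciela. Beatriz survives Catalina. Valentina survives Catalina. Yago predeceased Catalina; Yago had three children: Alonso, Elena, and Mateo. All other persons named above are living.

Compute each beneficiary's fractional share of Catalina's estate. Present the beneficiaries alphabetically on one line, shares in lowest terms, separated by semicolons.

Alonso 1/9; Beatriz 1/9; Elena 1/9; Fernando 1/3; Graciela 1/9; Mateo 1/9; Valentina 1/9

There is no surviving spouse, so the entire estate passes to Catalina's descendants per capita at each generation.
At generation 1 (Fernando, Nieves, Yago) there are 3 shares of (1)/3 = 1/3 each.
Living: Fernando — each takes 1/3.
Deceased: Nieves and Yago. Their combined 2/3 is pooled and carried to generation 2.
At generation 2 (Beatriz, Valentina, Graciela, Alonso, Elena, Mateo) there are 6 shares of (2/3)/6 = 1/9 each.
Living: Beatriz, Valentina, Graciela, Alonso, Elena, and Mateo — each takes 1/9.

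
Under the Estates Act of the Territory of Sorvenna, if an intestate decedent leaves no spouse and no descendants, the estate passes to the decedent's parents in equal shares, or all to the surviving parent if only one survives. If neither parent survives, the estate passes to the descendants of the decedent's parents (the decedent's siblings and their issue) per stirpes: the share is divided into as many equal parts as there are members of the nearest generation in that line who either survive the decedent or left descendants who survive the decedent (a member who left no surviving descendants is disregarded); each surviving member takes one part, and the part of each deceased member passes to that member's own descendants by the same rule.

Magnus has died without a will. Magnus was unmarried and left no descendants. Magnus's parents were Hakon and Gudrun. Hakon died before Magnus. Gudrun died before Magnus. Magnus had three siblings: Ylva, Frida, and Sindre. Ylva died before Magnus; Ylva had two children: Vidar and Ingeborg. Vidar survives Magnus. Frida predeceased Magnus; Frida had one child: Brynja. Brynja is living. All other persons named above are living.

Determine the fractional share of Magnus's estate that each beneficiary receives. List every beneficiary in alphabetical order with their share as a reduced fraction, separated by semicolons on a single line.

Brynja 1/3; Ingeborg 1/6; Sindre 1/3; Vidar 1/6

Neither parent survives and there are no descendants, so the estate passes to Magnus's siblings and their issue per stirpes.
The estate is divided into 3 equal shares of 1/3 among Ylva, Frida, Sindre.
Ylva predeceased; the 1/3 allotted to Ylva's branch passes to Ylva's issue by representation.
The 1/3 is divided into 2 equal shares of 1/6 among Vidar, Ingeborg.
Vidar is living and takes 1/6.
Ingeborg is living and takes 1/6.
Frida predeceased; the 1/3 allotted to Frida's branch passes to Frida's issue by representation.
Brynja is the sole taker at this level and receives the full 1/3.
Sindre is living and takes 1/3.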